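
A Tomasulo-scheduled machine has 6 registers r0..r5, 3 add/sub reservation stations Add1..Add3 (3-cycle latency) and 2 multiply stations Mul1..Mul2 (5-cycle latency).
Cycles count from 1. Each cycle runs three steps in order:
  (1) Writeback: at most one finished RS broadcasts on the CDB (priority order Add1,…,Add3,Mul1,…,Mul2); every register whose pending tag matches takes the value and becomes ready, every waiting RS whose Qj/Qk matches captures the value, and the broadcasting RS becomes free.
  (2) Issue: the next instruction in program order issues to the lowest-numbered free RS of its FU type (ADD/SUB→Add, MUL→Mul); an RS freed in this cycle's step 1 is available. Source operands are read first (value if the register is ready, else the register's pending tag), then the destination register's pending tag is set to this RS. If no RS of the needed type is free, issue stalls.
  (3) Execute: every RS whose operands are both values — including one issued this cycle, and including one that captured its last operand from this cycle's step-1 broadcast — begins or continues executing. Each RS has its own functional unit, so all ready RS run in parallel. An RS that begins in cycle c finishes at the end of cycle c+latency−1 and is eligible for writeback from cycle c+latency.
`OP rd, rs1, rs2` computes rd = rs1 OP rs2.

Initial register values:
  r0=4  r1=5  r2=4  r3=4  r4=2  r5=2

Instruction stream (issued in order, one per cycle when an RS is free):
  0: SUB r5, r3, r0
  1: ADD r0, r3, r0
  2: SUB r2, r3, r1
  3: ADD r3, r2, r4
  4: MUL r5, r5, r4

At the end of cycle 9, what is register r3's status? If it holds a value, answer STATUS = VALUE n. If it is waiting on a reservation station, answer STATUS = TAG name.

  c1: issue SUB r5<-Add1  regs: r0:4,r1:5,r2:4,r3:4,r4:2,r5:Add1
  c2: issue ADD r0<-Add2  regs: r0:Add2,r1:5,r2:4,r3:4,r4:2,r5:Add1
  c3: issue SUB r2<-Add3  regs: r0:Add2,r1:5,r2:Add3,r3:4,r4:2,r5:Add1
  c4: CDB Add1=0; issue ADD r3<-Add1  regs: r0:Add2,r1:5,r2:Add3,r3:Add1,r4:2,r5:0
  c5: CDB Add2=8; issue MUL r5<-Mul1  regs: r0:8,r1:5,r2:Add3,r3:Add1,r4:2,r5:Mul1
  c6: CDB Add3=-1  regs: r0:8,r1:5,r2:-1,r3:Add1,r4:2,r5:Mul1
  c7: -  regs: r0:8,r1:5,r2:-1,r3:Add1,r4:2,r5:Mul1
  c8: -  regs: r0:8,r1:5,r2:-1,r3:Add1,r4:2,r5:Mul1
  c9: CDB Add1=1  regs: r0:8,r1:5,r2:-1,r3:1,r4:2,r5:Mul1

STATUS = VALUE 1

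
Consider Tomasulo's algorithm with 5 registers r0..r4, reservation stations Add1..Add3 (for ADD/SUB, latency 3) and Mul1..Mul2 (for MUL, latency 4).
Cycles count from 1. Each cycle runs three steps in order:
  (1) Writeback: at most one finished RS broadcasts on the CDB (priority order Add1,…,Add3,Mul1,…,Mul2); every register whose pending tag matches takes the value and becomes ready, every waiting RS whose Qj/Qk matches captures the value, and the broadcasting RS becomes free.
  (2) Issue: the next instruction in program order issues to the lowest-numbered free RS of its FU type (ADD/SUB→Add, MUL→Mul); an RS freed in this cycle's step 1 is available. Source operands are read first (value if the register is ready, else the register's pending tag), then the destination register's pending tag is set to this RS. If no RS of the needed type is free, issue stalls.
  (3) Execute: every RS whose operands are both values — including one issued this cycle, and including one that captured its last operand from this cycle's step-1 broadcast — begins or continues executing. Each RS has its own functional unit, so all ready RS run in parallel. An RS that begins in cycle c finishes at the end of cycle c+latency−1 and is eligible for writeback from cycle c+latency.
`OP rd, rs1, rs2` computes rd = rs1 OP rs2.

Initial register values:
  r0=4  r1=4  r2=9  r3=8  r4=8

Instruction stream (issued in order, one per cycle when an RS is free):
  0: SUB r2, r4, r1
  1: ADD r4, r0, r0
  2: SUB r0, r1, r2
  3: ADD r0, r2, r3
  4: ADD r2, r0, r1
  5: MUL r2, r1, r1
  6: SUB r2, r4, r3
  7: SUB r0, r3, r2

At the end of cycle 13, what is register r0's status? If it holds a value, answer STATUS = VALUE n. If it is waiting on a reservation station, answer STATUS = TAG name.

c1: issue SUB r2<-Add1 | r0:4,r1:4,r2:Add1,r3:8,r4:8
c2: issue ADD r4<-Add2 | r0:4,r1:4,r2:Add1,r3:8,r4:Add2
c3: issue SUB r0<-Add3 | r0:Add3,r1:4,r2:Add1,r3:8,r4:Add2
c4: CDB Add1=4; issue ADD r0<-Add1 | r0:Add1,r1:4,r2:4,r3:8,r4:Add2
c5: CDB Add2=8; issue ADD r2<-Add2 | r0:Add1,r1:4,r2:Add2,r3:8,r4:8
c6: issue MUL r2<-Mul1 | r0:Add1,r1:4,r2:Mul1,r3:8,r4:8
c7: CDB Add1=12; issue SUB r2<-Add1 | r0:12,r1:4,r2:Add1,r3:8,r4:8
c8: CDB Add3=0; issue SUB r0<-Add3 | r0:Add3,r1:4,r2:Add1,r3:8,r4:8
c9: - | r0:Add3,r1:4,r2:Add1,r3:8,r4:8
c10: CDB Add1=0 | r0:Add3,r1:4,r2:0,r3:8,r4:8
c11: CDB Add2=16 | r0:Add3,r1:4,r2:0,r3:8,r4:8
c12: CDB Mul1=16 | r0:Add3,r1:4,r2:0,r3:8,r4:8
c13: CDB Add3=8 | r0:8,r1:4,r2:0,r3:8,r4:8

STATUS = VALUE 8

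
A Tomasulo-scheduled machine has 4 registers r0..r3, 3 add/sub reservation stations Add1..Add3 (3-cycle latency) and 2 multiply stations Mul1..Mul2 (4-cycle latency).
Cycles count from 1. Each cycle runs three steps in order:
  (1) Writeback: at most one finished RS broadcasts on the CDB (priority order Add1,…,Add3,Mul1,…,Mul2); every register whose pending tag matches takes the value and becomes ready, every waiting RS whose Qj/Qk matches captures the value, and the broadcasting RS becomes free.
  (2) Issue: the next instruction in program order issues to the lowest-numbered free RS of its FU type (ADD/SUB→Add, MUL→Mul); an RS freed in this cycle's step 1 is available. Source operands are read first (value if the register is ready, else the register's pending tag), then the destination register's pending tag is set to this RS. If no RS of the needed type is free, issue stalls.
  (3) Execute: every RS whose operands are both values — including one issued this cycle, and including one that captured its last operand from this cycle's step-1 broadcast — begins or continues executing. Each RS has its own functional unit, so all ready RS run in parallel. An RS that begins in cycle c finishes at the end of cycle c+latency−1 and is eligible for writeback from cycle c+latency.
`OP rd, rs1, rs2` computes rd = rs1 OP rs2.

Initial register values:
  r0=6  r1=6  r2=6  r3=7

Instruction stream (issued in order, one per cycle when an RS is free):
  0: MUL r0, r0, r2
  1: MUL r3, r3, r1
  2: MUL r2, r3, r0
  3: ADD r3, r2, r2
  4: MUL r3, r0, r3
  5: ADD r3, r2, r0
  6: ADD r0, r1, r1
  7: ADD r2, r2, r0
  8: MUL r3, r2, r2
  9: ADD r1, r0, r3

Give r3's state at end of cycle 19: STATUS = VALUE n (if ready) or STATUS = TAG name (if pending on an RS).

STATUS = VALUE 2322576

c1: issue MUL r0<-Mul1 | r0:Mul1,r1:6,r2:6,r3:7
c2: issue MUL r3<-Mul2 | r0:Mul1,r1:6,r2:6,r3:Mul2
c3: stall | r0:Mul1,r1:6,r2:6,r3:Mul2
c4: stall | r0:Mul1,r1:6,r2:6,r3:Mul2
c5: CDB Mul1=36; issue MUL r2<-Mul1 | r0:36,r1:6,r2:Mul1,r3:Mul2
c6: CDB Mul2=42; issue ADD r3<-Add1 | r0:36,r1:6,r2:Mul1,r3:Add1
c7: issue MUL r3<-Mul2 | r0:36,r1:6,r2:Mul1,r3:Mul2
c8: issue ADD r3<-Add2 | r0:36,r1:6,r2:Mul1,r3:Add2
c9: issue ADD r0<-Add3 | r0:Add3,r1:6,r2:Mul1,r3:Add2
c10: CDB Mul1=1512; stall | r0:Add3,r1:6,r2:1512,r3:Add2
c11: stall | r0:Add3,r1:6,r2:1512,r3:Add2
c12: CDB Add3=12; issue ADD r2<-Add3 | r0:12,r1:6,r2:Add3,r3:Add2
c13: CDB Add1=3024; issue MUL r3<-Mul1 | r0:12,r1:6,r2:Add3,r3:Mul1
c14: CDB Add2=1548; issue ADD r1<-Add1 | r0:12,r1:Add1,r2:Add3,r3:Mul1
c15: CDB Add3=1524 | r0:12,r1:Add1,r2:1524,r3:Mul1
c16: - | r0:12,r1:Add1,r2:1524,r3:Mul1
c17: CDB Mul2=108864 | r0:12,r1:Add1,r2:1524,r3:Mul1
c18: - | r0:12,r1:Add1,r2:1524,r3:Mul1
c19: CDB Mul1=2322576 | r0:12,r1:Add1,r2:1524,r3:2322576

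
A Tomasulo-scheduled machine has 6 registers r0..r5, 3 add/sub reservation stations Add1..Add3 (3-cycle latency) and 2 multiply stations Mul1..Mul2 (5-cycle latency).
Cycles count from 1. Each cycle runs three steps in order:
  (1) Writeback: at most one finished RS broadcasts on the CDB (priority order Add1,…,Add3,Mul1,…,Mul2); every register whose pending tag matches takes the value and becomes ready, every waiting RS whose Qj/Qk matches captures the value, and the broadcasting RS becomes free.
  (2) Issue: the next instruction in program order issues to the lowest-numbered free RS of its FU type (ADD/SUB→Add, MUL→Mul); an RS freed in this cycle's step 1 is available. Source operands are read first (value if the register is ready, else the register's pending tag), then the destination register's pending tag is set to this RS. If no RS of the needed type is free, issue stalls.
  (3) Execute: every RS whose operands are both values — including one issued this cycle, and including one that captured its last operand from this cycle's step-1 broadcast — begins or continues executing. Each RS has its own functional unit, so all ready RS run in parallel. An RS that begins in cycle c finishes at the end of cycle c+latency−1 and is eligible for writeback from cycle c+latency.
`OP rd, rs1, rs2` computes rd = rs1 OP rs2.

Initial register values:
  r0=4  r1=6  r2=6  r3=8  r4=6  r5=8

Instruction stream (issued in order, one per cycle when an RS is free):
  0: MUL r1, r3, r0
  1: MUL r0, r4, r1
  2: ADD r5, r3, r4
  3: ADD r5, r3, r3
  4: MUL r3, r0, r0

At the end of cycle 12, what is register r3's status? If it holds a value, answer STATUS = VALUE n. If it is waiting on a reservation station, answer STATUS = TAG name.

  c1: issue MUL r1<-Mul1  regs: r0:4,r1:Mul1,r2:6,r3:8,r4:6,r5:8
  c2: issue MUL r0<-Mul2  regs: r0:Mul2,r1:Mul1,r2:6,r3:8,r4:6,r5:8
  c3: issue ADD r5<-Add1  regs: r0:Mul2,r1:Mul1,r2:6,r3:8,r4:6,r5:Add1
  c4: issue ADD r5<-Add2  regs: r0:Mul2,r1:Mul1,r2:6,r3:8,r4:6,r5:Add2
  c5: stall  regs: r0:Mul2,r1:Mul1,r2:6,r3:8,r4:6,r5:Add2
  c6: CDB Add1=14; stall  regs: r0:Mul2,r1:Mul1,r2:6,r3:8,r4:6,r5:Add2
  c7: CDB Add2=16; stall  regs: r0:Mul2,r1:Mul1,r2:6,r3:8,r4:6,r5:16
  c8: CDB Mul1=32; issue MUL r3<-Mul1  regs: r0:Mul2,r1:32,r2:6,r3:Mul1,r4:6,r5:16
  c9: -  regs: r0:Mul2,r1:32,r2:6,r3:Mul1,r4:6,r5:16
  c10: -  regs: r0:Mul2,r1:32,r2:6,r3:Mul1,r4:6,r5:16
  c11: -  regs: r0:Mul2,r1:32,r2:6,r3:Mul1,r4:6,r5:16
  c12: -  regs: r0:Mul2,r1:32,r2:6,r3:Mul1,r4:6,r5:16

STATUS = TAG Mul1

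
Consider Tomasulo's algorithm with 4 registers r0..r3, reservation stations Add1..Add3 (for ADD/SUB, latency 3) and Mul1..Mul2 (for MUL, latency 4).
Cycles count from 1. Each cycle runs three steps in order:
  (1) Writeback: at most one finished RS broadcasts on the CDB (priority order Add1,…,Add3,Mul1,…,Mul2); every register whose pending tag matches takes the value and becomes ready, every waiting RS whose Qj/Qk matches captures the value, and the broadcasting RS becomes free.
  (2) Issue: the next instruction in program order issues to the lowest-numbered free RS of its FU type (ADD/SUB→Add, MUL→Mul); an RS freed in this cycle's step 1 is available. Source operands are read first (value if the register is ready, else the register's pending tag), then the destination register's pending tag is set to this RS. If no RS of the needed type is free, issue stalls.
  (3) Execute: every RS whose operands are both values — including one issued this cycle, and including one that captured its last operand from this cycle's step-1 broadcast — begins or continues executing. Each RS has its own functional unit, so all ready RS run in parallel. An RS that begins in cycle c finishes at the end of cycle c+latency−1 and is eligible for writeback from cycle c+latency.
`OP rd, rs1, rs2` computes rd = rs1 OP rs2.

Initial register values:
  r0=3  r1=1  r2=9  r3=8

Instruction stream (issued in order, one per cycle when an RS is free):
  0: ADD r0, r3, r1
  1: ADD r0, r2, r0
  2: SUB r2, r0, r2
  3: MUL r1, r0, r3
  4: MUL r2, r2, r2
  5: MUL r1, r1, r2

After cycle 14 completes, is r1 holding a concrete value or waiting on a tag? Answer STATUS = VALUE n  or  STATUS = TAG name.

c1: issue ADD r0<-Add1 | r0:Add1,r1:1,r2:9,r3:8
c2: issue ADD r0<-Add2 | r0:Add2,r1:1,r2:9,r3:8
c3: issue SUB r2<-Add3 | r0:Add2,r1:1,r2:Add3,r3:8
c4: CDB Add1=9; issue MUL r1<-Mul1 | r0:Add2,r1:Mul1,r2:Add3,r3:8
c5: issue MUL r2<-Mul2 | r0:Add2,r1:Mul1,r2:Mul2,r3:8
c6: stall | r0:Add2,r1:Mul1,r2:Mul2,r3:8
c7: CDB Add2=18; stall | r0:18,r1:Mul1,r2:Mul2,r3:8
c8: stall | r0:18,r1:Mul1,r2:Mul2,r3:8
c9: stall | r0:18,r1:Mul1,r2:Mul2,r3:8
c10: CDB Add3=9; stall | r0:18,r1:Mul1,r2:Mul2,r3:8
c11: CDB Mul1=144; issue MUL r1<-Mul1 | r0:18,r1:Mul1,r2:Mul2,r3:8
c12: - | r0:18,r1:Mul1,r2:Mul2,r3:8
c13: - | r0:18,r1:Mul1,r2:Mul2,r3:8
c14: CDB Mul2=81 | r0:18,r1:Mul1,r2:81,r3:8

STATUS = TAG Mul1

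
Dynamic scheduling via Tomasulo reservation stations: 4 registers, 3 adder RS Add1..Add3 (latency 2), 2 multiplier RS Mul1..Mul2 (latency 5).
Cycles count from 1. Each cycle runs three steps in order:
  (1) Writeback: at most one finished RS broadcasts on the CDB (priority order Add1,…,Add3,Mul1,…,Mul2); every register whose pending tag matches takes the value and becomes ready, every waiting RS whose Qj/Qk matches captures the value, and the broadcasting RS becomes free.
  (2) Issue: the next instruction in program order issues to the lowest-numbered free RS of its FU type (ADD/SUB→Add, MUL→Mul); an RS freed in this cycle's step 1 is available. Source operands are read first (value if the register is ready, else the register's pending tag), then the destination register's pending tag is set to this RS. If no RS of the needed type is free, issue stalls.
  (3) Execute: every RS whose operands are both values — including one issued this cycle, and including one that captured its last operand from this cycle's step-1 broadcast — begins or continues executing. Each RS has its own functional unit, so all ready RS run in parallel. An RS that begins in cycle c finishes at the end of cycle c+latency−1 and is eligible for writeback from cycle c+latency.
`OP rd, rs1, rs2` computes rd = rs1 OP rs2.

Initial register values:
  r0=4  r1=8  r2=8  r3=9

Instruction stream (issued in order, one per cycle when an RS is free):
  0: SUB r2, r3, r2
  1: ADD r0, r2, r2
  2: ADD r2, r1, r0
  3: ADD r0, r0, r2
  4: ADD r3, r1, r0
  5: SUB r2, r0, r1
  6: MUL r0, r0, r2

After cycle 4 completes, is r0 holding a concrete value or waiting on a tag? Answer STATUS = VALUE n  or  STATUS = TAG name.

STATUS = TAG Add3

  c1: issue SUB r2<-Add1  regs: r0:4,r1:8,r2:Add1,r3:9
  c2: issue ADD r0<-Add2  regs: r0:Add2,r1:8,r2:Add1,r3:9
  c3: CDB Add1=1; issue ADD r2<-Add1  regs: r0:Add2,r1:8,r2:Add1,r3:9
  c4: issue ADD r0<-Add3  regs: r0:Add3,r1:8,r2:Add1,r3:9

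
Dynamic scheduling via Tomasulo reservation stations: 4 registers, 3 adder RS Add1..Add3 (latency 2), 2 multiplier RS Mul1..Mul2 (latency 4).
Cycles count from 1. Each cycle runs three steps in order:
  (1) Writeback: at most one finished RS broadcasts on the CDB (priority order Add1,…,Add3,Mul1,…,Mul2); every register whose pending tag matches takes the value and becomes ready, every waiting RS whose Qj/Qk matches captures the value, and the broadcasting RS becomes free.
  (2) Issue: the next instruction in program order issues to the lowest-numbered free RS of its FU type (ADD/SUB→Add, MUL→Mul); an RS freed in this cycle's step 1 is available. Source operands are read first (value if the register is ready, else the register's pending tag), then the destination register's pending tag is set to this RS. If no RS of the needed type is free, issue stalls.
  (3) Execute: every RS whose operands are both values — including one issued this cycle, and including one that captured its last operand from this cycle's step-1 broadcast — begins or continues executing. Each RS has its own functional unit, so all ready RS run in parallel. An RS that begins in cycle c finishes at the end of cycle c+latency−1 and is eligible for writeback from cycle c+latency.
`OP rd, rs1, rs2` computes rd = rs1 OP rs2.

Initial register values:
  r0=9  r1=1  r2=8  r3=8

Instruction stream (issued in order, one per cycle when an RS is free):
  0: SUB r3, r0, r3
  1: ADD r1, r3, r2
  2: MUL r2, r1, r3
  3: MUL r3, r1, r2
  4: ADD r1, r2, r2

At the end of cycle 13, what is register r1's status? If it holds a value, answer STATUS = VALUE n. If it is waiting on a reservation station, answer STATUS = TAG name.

STATUS = VALUE 18

cycle 1: issue SUB r3<-Add1 // r0:9,r1:1,r2:8,r3:Add1
cycle 2: issue ADD r1<-Add2 // r0:9,r1:Add2,r2:8,r3:Add1
cycle 3: CDB Add1=1; issue MUL r2<-Mul1 // r0:9,r1:Add2,r2:Mul1,r3:1
cycle 4: issue MUL r3<-Mul2 // r0:9,r1:Add2,r2:Mul1,r3:Mul2
cycle 5: CDB Add2=9; issue ADD r1<-Add1 // r0:9,r1:Add1,r2:Mul1,r3:Mul2
cycle 6: - // r0:9,r1:Add1,r2:Mul1,r3:Mul2
cycle 7: - // r0:9,r1:Add1,r2:Mul1,r3:Mul2
cycle 8: - // r0:9,r1:Add1,r2:Mul1,r3:Mul2
cycle 9: CDB Mul1=9 // r0:9,r1:Add1,r2:9,r3:Mul2
cycle 10: - // r0:9,r1:Add1,r2:9,r3:Mul2
cycle 11: CDB Add1=18 // r0:9,r1:18,r2:9,r3:Mul2
cycle 12: - // r0:9,r1:18,r2:9,r3:Mul2
cycle 13: CDB Mul2=81 // r0:9,r1:18,r2:9,r3:81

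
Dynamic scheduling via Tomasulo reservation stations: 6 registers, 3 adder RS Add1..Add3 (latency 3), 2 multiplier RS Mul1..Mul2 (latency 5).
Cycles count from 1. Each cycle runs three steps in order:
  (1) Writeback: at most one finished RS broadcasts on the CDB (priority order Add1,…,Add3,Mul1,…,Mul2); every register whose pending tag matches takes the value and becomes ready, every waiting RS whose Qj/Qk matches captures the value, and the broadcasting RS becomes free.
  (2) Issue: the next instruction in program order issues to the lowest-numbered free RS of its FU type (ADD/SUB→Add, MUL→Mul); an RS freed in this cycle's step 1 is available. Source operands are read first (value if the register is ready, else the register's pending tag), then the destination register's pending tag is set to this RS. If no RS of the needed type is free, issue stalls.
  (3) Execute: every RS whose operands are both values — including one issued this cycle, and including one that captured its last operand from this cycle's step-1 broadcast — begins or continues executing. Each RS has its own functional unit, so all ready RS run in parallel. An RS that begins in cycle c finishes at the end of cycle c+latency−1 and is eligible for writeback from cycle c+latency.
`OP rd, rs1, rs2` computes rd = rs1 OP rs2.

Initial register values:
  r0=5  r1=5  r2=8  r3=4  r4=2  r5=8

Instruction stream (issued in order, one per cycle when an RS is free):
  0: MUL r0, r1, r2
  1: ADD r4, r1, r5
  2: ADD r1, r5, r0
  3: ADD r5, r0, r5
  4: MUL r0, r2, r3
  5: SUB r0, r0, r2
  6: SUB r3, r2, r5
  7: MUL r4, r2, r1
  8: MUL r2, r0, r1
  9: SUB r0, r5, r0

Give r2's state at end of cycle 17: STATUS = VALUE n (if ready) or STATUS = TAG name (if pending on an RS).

STATUS = TAG Mul2

  c1: issue MUL r0<-Mul1  regs: r0:Mul1,r1:5,r2:8,r3:4,r4:2,r5:8
  c2: issue ADD r4<-Add1  regs: r0:Mul1,r1:5,r2:8,r3:4,r4:Add1,r5:8
  c3: issue ADD r1<-Add2  regs: r0:Mul1,r1:Add2,r2:8,r3:4,r4:Add1,r5:8
  c4: issue ADD r5<-Add3  regs: r0:Mul1,r1:Add2,r2:8,r3:4,r4:Add1,r5:Add3
  c5: CDB Add1=13; issue MUL r0<-Mul2  regs: r0:Mul2,r1:Add2,r2:8,r3:4,r4:13,r5:Add3
  c6: CDB Mul1=40; issue SUB r0<-Add1  regs: r0:Add1,r1:Add2,r2:8,r3:4,r4:13,r5:Add3
  c7: stall  regs: r0:Add1,r1:Add2,r2:8,r3:4,r4:13,r5:Add3
  c8: stall  regs: r0:Add1,r1:Add2,r2:8,r3:4,r4:13,r5:Add3
  c9: CDB Add2=48; issue SUB r3<-Add2  regs: r0:Add1,r1:48,r2:8,r3:Add2,r4:13,r5:Add3
  c10: CDB Add3=48; issue MUL r4<-Mul1  regs: r0:Add1,r1:48,r2:8,r3:Add2,r4:Mul1,r5:48
  c11: CDB Mul2=32; issue MUL r2<-Mul2  regs: r0:Add1,r1:48,r2:Mul2,r3:Add2,r4:Mul1,r5:48
  c12: issue SUB r0<-Add3  regs: r0:Add3,r1:48,r2:Mul2,r3:Add2,r4:Mul1,r5:48
  c13: CDB Add2=-40  regs: r0:Add3,r1:48,r2:Mul2,r3:-40,r4:Mul1,r5:48
  c14: CDB Add1=24  regs: r0:Add3,r1:48,r2:Mul2,r3:-40,r4:Mul1,r5:48
  c15: CDB Mul1=384  regs: r0:Add3,r1:48,r2:Mul2,r3:-40,r4:384,r5:48
  c16: -  regs: r0:Add3,r1:48,r2:Mul2,r3:-40,r4:384,r5:48
  c17: CDB Add3=24  regs: r0:24,r1:48,r2:Mul2,r3:-40,r4:384,r5:48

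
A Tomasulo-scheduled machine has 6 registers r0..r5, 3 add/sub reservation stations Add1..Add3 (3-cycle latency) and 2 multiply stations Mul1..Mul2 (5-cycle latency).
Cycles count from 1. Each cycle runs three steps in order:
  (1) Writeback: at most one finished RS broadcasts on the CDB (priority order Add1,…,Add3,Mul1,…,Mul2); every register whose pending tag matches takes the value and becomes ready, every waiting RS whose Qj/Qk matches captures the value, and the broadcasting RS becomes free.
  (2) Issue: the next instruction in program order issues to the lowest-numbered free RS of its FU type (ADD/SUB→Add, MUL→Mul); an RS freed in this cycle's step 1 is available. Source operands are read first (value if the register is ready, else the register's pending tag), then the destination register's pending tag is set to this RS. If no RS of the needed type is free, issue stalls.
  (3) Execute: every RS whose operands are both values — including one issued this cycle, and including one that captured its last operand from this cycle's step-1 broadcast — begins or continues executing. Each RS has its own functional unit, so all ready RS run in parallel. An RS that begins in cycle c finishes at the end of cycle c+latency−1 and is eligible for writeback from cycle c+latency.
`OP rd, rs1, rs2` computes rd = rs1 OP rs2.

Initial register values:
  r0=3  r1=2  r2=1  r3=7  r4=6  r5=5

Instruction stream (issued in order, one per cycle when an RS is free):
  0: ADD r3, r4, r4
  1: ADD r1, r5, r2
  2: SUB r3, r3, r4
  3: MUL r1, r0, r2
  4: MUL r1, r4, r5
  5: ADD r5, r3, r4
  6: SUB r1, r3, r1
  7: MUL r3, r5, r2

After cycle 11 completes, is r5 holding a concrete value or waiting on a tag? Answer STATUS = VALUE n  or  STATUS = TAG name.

STATUS = VALUE 12

c1: issue ADD r3<-Add1 | r0:3,r1:2,r2:1,r3:Add1,r4:6,r5:5
c2: issue ADD r1<-Add2 | r0:3,r1:Add2,r2:1,r3:Add1,r4:6,r5:5
c3: issue SUB r3<-Add3 | r0:3,r1:Add2,r2:1,r3:Add3,r4:6,r5:5
c4: CDB Add1=12; issue MUL r1<-Mul1 | r0:3,r1:Mul1,r2:1,r3:Add3,r4:6,r5:5
c5: CDB Add2=6; issue MUL r1<-Mul2 | r0:3,r1:Mul2,r2:1,r3:Add3,r4:6,r5:5
c6: issue ADD r5<-Add1 | r0:3,r1:Mul2,r2:1,r3:Add3,r4:6,r5:Add1
c7: CDB Add3=6; issue SUB r1<-Add2 | r0:3,r1:Add2,r2:1,r3:6,r4:6,r5:Add1
c8: stall | r0:3,r1:Add2,r2:1,r3:6,r4:6,r5:Add1
c9: CDB Mul1=3; issue MUL r3<-Mul1 | r0:3,r1:Add2,r2:1,r3:Mul1,r4:6,r5:Add1
c10: CDB Add1=12 | r0:3,r1:Add2,r2:1,r3:Mul1,r4:6,r5:12
c11: CDB Mul2=30 | r0:3,r1:Add2,r2:1,r3:Mul1,r4:6,r5:12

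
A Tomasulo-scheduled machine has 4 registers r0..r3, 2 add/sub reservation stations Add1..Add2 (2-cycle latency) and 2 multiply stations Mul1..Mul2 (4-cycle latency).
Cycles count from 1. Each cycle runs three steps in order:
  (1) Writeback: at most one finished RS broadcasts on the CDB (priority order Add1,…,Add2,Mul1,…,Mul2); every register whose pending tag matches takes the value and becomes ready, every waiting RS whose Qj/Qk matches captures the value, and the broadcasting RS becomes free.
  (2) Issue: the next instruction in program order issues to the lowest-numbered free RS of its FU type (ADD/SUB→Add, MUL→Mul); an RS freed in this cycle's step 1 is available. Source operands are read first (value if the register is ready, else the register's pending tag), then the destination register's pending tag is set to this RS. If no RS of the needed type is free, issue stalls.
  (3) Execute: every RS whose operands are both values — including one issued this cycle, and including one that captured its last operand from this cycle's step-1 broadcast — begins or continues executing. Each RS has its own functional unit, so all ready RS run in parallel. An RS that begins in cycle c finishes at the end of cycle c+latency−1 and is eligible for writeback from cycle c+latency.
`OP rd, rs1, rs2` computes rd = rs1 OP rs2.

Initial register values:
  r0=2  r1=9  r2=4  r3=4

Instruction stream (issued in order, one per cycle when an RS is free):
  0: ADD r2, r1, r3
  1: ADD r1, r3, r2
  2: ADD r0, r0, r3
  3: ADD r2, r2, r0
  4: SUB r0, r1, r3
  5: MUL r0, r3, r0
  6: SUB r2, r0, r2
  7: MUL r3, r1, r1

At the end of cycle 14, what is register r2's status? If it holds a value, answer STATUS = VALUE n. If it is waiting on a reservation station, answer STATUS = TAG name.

cycle 1: issue ADD r2<-Add1 // r0:2,r1:9,r2:Add1,r3:4
cycle 2: issue ADD r1<-Add2 // r0:2,r1:Add2,r2:Add1,r3:4
cycle 3: CDB Add1=13; issue ADD r0<-Add1 // r0:Add1,r1:Add2,r2:13,r3:4
cycle 4: stall // r0:Add1,r1:Add2,r2:13,r3:4
cycle 5: CDB Add1=6; issue ADD r2<-Add1 // r0:6,r1:Add2,r2:Add1,r3:4
cycle 6: CDB Add2=17; issue SUB r0<-Add2 // r0:Add2,r1:17,r2:Add1,r3:4
cycle 7: CDB Add1=19; issue MUL r0<-Mul1 // r0:Mul1,r1:17,r2:19,r3:4
cycle 8: CDB Add2=13; issue SUB r2<-Add1 // r0:Mul1,r1:17,r2:Add1,r3:4
cycle 9: issue MUL r3<-Mul2 // r0:Mul1,r1:17,r2:Add1,r3:Mul2
cycle 10: - // r0:Mul1,r1:17,r2:Add1,r3:Mul2
cycle 11: - // r0:Mul1,r1:17,r2:Add1,r3:Mul2
cycle 12: CDB Mul1=52 // r0:52,r1:17,r2:Add1,r3:Mul2
cycle 13: CDB Mul2=289 // r0:52,r1:17,r2:Add1,r3:289
cycle 14: CDB Add1=33 // r0:52,r1:17,r2:33,r3:289

STATUS = VALUE 33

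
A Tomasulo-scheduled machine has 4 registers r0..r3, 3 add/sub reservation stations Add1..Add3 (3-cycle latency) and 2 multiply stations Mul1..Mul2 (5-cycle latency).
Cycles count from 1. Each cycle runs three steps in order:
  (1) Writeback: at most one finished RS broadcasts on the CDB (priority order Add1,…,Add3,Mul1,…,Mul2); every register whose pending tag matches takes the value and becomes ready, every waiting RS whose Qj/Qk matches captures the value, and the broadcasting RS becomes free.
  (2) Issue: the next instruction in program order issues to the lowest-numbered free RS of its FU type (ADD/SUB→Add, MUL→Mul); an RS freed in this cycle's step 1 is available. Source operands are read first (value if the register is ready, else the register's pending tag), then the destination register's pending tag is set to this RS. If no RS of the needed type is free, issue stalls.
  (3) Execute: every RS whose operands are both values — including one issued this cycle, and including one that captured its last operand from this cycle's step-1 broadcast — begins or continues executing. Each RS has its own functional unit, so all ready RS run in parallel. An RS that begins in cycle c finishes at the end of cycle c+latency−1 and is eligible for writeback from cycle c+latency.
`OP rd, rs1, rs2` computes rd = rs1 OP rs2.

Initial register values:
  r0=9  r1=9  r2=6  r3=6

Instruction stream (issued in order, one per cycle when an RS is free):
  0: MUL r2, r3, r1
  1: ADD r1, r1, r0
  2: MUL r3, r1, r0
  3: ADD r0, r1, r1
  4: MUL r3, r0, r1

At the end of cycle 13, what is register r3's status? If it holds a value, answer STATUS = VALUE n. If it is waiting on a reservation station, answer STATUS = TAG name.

STATUS = VALUE 648

cycle 1: issue MUL r2<-Mul1 // r0:9,r1:9,r2:Mul1,r3:6
cycle 2: issue ADD r1<-Add1 // r0:9,r1:Add1,r2:Mul1,r3:6
cycle 3: issue MUL r3<-Mul2 // r0:9,r1:Add1,r2:Mul1,r3:Mul2
cycle 4: issue ADD r0<-Add2 // r0:Add2,r1:Add1,r2:Mul1,r3:Mul2
cycle 5: CDB Add1=18; stall // r0:Add2,r1:18,r2:Mul1,r3:Mul2
cycle 6: CDB Mul1=54; issue MUL r3<-Mul1 // r0:Add2,r1:18,r2:54,r3:Mul1
cycle 7: - // r0:Add2,r1:18,r2:54,r3:Mul1
cycle 8: CDB Add2=36 // r0:36,r1:18,r2:54,r3:Mul1
cycle 9: - // r0:36,r1:18,r2:54,r3:Mul1
cycle 10: CDB Mul2=162 // r0:36,r1:18,r2:54,r3:Mul1
cycle 11: - // r0:36,r1:18,r2:54,r3:Mul1
cycle 12: - // r0:36,r1:18,r2:54,r3:Mul1
cycle 13: CDB Mul1=648 // r0:36,r1:18,r2:54,r3:648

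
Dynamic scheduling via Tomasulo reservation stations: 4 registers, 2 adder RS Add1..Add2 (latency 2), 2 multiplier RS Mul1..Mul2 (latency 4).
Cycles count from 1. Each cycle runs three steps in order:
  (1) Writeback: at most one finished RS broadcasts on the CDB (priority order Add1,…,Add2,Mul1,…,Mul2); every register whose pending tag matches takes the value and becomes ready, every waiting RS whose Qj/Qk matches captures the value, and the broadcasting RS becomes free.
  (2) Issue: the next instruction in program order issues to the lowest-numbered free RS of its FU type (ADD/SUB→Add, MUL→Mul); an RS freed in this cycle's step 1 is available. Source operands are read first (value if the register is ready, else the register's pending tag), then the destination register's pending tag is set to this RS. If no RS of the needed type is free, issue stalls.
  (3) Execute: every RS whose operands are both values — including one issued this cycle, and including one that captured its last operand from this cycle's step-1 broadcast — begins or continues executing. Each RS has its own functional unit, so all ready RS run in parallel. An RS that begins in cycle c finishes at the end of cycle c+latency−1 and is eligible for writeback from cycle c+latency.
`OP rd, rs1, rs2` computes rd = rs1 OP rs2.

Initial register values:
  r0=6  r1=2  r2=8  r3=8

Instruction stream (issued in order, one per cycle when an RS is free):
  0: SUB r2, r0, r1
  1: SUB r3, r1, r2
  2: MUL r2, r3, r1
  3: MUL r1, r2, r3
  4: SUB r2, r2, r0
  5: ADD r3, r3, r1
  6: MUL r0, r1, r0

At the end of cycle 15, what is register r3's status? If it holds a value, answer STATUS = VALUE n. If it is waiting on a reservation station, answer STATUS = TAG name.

STATUS = VALUE 6

cycle 1: issue SUB r2<-Add1 // r0:6,r1:2,r2:Add1,r3:8
cycle 2: issue SUB r3<-Add2 // r0:6,r1:2,r2:Add1,r3:Add2
cycle 3: CDB Add1=4; issue MUL r2<-Mul1 // r0:6,r1:2,r2:Mul1,r3:Add2
cycle 4: issue MUL r1<-Mul2 // r0:6,r1:Mul2,r2:Mul1,r3:Add2
cycle 5: CDB Add2=-2; issue SUB r2<-Add1 // r0:6,r1:Mul2,r2:Add1,r3:-2
cycle 6: issue ADD r3<-Add2 // r0:6,r1:Mul2,r2:Add1,r3:Add2
cycle 7: stall // r0:6,r1:Mul2,r2:Add1,r3:Add2
cycle 8: stall // r0:6,r1:Mul2,r2:Add1,r3:Add2
cycle 9: CDB Mul1=-4; issue MUL r0<-Mul1 // r0:Mul1,r1:Mul2,r2:Add1,r3:Add2
cycle 10: - // r0:Mul1,r1:Mul2,r2:Add1,r3:Add2
cycle 11: CDB Add1=-10 // r0:Mul1,r1:Mul2,r2:-10,r3:Add2
cycle 12: - // r0:Mul1,r1:Mul2,r2:-10,r3:Add2
cycle 13: CDB Mul2=8 // r0:Mul1,r1:8,r2:-10,r3:Add2
cycle 14: - // r0:Mul1,r1:8,r2:-10,r3:Add2
cycle 15: CDB Add2=6 // r0:Mul1,r1:8,r2:-10,r3:6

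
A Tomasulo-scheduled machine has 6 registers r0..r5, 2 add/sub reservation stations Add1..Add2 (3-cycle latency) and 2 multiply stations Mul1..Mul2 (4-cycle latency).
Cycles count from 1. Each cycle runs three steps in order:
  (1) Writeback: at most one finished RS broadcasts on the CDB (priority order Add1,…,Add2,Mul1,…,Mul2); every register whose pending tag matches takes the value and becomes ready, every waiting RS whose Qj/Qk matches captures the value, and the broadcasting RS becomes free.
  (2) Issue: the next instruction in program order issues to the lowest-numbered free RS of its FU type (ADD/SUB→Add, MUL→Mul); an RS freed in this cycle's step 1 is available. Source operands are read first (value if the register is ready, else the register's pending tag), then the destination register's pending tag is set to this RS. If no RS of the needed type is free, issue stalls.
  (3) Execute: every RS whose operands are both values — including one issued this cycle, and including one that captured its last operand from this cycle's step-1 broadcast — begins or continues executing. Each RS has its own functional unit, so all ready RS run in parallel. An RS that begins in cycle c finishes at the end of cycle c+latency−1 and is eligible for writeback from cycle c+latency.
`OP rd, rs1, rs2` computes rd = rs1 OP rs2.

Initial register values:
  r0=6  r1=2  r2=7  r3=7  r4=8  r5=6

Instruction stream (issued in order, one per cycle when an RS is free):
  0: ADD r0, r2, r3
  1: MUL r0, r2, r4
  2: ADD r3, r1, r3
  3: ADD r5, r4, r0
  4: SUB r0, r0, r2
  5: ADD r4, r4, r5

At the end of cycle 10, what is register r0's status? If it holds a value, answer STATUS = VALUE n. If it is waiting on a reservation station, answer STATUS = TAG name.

STATUS = TAG Add2

c1: issue ADD r0<-Add1 | r0:Add1,r1:2,r2:7,r3:7,r4:8,r5:6
c2: issue MUL r0<-Mul1 | r0:Mul1,r1:2,r2:7,r3:7,r4:8,r5:6
c3: issue ADD r3<-Add2 | r0:Mul1,r1:2,r2:7,r3:Add2,r4:8,r5:6
c4: CDB Add1=14; issue ADD r5<-Add1 | r0:Mul1,r1:2,r2:7,r3:Add2,r4:8,r5:Add1
c5: stall | r0:Mul1,r1:2,r2:7,r3:Add2,r4:8,r5:Add1
c6: CDB Add2=9; issue SUB r0<-Add2 | r0:Add2,r1:2,r2:7,r3:9,r4:8,r5:Add1
c7: CDB Mul1=56; stall | r0:Add2,r1:2,r2:7,r3:9,r4:8,r5:Add1
c8: stall | r0:Add2,r1:2,r2:7,r3:9,r4:8,r5:Add1
c9: stall | r0:Add2,r1:2,r2:7,r3:9,r4:8,r5:Add1
c10: CDB Add1=64; issue ADD r4<-Add1 | r0:Add2,r1:2,r2:7,r3:9,r4:Add1,r5:64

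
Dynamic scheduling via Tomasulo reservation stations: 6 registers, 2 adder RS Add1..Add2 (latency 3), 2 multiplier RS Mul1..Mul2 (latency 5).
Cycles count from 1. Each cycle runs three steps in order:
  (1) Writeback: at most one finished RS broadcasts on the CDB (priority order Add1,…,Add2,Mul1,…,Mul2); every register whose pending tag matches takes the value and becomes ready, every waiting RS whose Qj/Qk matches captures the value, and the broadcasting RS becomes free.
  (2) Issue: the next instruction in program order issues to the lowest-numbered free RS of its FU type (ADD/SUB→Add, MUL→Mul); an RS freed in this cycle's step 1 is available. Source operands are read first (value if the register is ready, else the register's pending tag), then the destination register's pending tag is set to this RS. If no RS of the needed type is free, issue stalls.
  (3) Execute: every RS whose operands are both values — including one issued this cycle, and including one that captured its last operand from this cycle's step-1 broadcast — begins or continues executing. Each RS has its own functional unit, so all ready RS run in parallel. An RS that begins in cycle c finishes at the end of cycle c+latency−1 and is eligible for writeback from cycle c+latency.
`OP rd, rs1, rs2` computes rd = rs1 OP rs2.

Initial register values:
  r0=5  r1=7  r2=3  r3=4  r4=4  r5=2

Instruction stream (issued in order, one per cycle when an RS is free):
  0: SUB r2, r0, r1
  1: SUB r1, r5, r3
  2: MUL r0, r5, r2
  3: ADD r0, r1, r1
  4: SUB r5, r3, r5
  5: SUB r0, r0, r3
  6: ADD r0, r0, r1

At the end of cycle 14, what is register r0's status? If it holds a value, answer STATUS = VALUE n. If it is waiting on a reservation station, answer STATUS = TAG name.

STATUS = VALUE -10

c1: issue SUB r2<-Add1 | r0:5,r1:7,r2:Add1,r3:4,r4:4,r5:2
c2: issue SUB r1<-Add2 | r0:5,r1:Add2,r2:Add1,r3:4,r4:4,r5:2
c3: issue MUL r0<-Mul1 | r0:Mul1,r1:Add2,r2:Add1,r3:4,r4:4,r5:2
c4: CDB Add1=-2; issue ADD r0<-Add1 | r0:Add1,r1:Add2,r2:-2,r3:4,r4:4,r5:2
c5: CDB Add2=-2; issue SUB r5<-Add2 | r0:Add1,r1:-2,r2:-2,r3:4,r4:4,r5:Add2
c6: stall | r0:Add1,r1:-2,r2:-2,r3:4,r4:4,r5:Add2
c7: stall | r0:Add1,r1:-2,r2:-2,r3:4,r4:4,r5:Add2
c8: CDB Add1=-4; issue SUB r0<-Add1 | r0:Add1,r1:-2,r2:-2,r3:4,r4:4,r5:Add2
c9: CDB Add2=2; issue ADD r0<-Add2 | r0:Add2,r1:-2,r2:-2,r3:4,r4:4,r5:2
c10: CDB Mul1=-4 | r0:Add2,r1:-2,r2:-2,r3:4,r4:4,r5:2
c11: CDB Add1=-8 | r0:Add2,r1:-2,r2:-2,r3:4,r4:4,r5:2
c12: - | r0:Add2,r1:-2,r2:-2,r3:4,r4:4,r5:2
c13: - | r0:Add2,r1:-2,r2:-2,r3:4,r4:4,r5:2
c14: CDB Add2=-10 | r0:-10,r1:-2,r2:-2,r3:4,r4:4,r5:2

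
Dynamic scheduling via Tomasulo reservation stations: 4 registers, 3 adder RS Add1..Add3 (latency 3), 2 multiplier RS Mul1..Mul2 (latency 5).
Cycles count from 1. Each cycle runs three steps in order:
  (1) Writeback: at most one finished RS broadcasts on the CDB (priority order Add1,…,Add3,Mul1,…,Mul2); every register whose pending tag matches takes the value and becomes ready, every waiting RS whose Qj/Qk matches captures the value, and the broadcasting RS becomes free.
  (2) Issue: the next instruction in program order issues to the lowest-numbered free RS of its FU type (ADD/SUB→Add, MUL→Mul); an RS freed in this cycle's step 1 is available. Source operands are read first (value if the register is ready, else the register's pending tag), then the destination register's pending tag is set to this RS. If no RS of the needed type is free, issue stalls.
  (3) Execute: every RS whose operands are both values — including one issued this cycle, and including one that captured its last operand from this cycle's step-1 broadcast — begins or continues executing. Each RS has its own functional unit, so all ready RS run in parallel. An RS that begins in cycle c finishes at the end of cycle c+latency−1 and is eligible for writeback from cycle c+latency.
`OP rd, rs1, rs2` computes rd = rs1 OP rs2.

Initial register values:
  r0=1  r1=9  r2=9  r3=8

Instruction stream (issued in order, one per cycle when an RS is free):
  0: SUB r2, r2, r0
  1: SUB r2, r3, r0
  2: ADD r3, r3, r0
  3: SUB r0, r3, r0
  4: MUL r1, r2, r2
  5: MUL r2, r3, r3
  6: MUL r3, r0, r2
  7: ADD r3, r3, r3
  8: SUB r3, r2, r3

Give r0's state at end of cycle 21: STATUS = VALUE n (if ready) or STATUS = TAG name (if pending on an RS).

STATUS = VALUE 8

  c1: issue SUB r2<-Add1  regs: r0:1,r1:9,r2:Add1,r3:8
  c2: issue SUB r2<-Add2  regs: r0:1,r1:9,r2:Add2,r3:8
  c3: issue ADD r3<-Add3  regs: r0:1,r1:9,r2:Add2,r3:Add3
  c4: CDB Add1=8; issue SUB r0<-Add1  regs: r0:Add1,r1:9,r2:Add2,r3:Add3
  c5: CDB Add2=7; issue MUL r1<-Mul1  regs: r0:Add1,r1:Mul1,r2:7,r3:Add3
  c6: CDB Add3=9; issue MUL r2<-Mul2  regs: r0:Add1,r1:Mul1,r2:Mul2,r3:9
  c7: stall  regs: r0:Add1,r1:Mul1,r2:Mul2,r3:9
  c8: stall  regs: r0:Add1,r1:Mul1,r2:Mul2,r3:9
  c9: CDB Add1=8; stall  regs: r0:8,r1:Mul1,r2:Mul2,r3:9
  c10: CDB Mul1=49; issue MUL r3<-Mul1  regs: r0:8,r1:49,r2:Mul2,r3:Mul1
  c11: CDB Mul2=81; issue ADD r3<-Add1  regs: r0:8,r1:49,r2:81,r3:Add1
  c12: issue SUB r3<-Add2  regs: r0:8,r1:49,r2:81,r3:Add2
  c13: -  regs: r0:8,r1:49,r2:81,r3:Add2
  c14: -  regs: r0:8,r1:49,r2:81,r3:Add2
  c15: -  regs: r0:8,r1:49,r2:81,r3:Add2
  c16: CDB Mul1=648  regs: r0:8,r1:49,r2:81,r3:Add2
  c17: -  regs: r0:8,r1:49,r2:81,r3:Add2
  c18: -  regs: r0:8,r1:49,r2:81,r3:Add2
  c19: CDB Add1=1296  regs: r0:8,r1:49,r2:81,r3:Add2
  c20: -  regs: r0:8,r1:49,r2:81,r3:Add2
  c21: -  regs: r0:8,r1:49,r2:81,r3:Add2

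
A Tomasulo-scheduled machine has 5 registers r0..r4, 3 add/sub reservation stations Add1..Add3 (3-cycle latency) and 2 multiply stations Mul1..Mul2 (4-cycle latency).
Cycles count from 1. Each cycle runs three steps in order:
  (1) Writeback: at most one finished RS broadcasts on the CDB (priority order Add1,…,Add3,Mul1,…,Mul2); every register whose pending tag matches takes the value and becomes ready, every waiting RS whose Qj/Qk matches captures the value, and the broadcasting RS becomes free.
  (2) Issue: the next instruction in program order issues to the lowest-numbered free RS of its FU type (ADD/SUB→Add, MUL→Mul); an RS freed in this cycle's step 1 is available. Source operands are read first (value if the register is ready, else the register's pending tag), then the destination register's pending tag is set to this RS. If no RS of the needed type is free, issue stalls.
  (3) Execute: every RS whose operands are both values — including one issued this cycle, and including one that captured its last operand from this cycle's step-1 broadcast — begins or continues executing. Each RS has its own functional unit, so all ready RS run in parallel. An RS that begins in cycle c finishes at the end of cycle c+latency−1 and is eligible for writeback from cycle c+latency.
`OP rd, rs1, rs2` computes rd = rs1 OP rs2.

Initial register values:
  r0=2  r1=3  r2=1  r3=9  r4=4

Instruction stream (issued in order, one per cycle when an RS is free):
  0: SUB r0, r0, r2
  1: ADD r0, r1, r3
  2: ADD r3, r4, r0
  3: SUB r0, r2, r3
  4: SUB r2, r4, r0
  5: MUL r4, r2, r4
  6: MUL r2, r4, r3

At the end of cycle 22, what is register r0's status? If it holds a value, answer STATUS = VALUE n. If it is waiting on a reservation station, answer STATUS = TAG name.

STATUS = VALUE -15

c1: issue SUB r0<-Add1 | r0:Add1,r1:3,r2:1,r3:9,r4:4
c2: issue ADD r0<-Add2 | r0:Add2,r1:3,r2:1,r3:9,r4:4
c3: issue ADD r3<-Add3 | r0:Add2,r1:3,r2:1,r3:Add3,r4:4
c4: CDB Add1=1; issue SUB r0<-Add1 | r0:Add1,r1:3,r2:1,r3:Add3,r4:4
c5: CDB Add2=12; issue SUB r2<-Add2 | r0:Add1,r1:3,r2:Add2,r3:Add3,r4:4
c6: issue MUL r4<-Mul1 | r0:Add1,r1:3,r2:Add2,r3:Add3,r4:Mul1
c7: issue MUL r2<-Mul2 | r0:Add1,r1:3,r2:Mul2,r3:Add3,r4:Mul1
c8: CDB Add3=16 | r0:Add1,r1:3,r2:Mul2,r3:16,r4:Mul1
c9: - | r0:Add1,r1:3,r2:Mul2,r3:16,r4:Mul1
c10: - | r0:Add1,r1:3,r2:Mul2,r3:16,r4:Mul1
c11: CDB Add1=-15 | r0:-15,r1:3,r2:Mul2,r3:16,r4:Mul1
c12: - | r0:-15,r1:3,r2:Mul2,r3:16,r4:Mul1
c13: - | r0:-15,r1:3,r2:Mul2,r3:16,r4:Mul1
c14: CDB Add2=19 | r0:-15,r1:3,r2:Mul2,r3:16,r4:Mul1
c15: - | r0:-15,r1:3,r2:Mul2,r3:16,r4:Mul1
c16: - | r0:-15,r1:3,r2:Mul2,r3:16,r4:Mul1
c17: - | r0:-15,r1:3,r2:Mul2,r3:16,r4:Mul1
c18: CDB Mul1=76 | r0:-15,r1:3,r2:Mul2,r3:16,r4:76
c19: - | r0:-15,r1:3,r2:Mul2,r3:16,r4:76
c20: - | r0:-15,r1:3,r2:Mul2,r3:16,r4:76
c21: - | r0:-15,r1:3,r2:Mul2,r3:16,r4:76
c22: CDB Mul2=1216 | r0:-15,r1:3,r2:1216,r3:16,r4:76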